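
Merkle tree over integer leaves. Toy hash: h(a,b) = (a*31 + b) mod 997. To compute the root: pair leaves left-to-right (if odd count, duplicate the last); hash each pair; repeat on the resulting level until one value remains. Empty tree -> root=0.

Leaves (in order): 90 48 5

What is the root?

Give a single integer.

Answer: 402

Derivation:
L0: [90, 48, 5]
L1: h(90,48)=(90*31+48)%997=844 h(5,5)=(5*31+5)%997=160 -> [844, 160]
L2: h(844,160)=(844*31+160)%997=402 -> [402]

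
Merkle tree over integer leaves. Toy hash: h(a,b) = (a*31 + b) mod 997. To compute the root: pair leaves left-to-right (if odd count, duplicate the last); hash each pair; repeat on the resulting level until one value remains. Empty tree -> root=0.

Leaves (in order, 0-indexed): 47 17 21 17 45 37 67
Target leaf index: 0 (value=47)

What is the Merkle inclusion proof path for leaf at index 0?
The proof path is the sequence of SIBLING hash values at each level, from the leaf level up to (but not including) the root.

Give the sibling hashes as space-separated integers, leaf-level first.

Answer: 17 668 674

Derivation:
L0 (leaves): [47, 17, 21, 17, 45, 37, 67], target index=0
L1: h(47,17)=(47*31+17)%997=477 [pair 0] h(21,17)=(21*31+17)%997=668 [pair 1] h(45,37)=(45*31+37)%997=435 [pair 2] h(67,67)=(67*31+67)%997=150 [pair 3] -> [477, 668, 435, 150]
  Sibling for proof at L0: 17
L2: h(477,668)=(477*31+668)%997=500 [pair 0] h(435,150)=(435*31+150)%997=674 [pair 1] -> [500, 674]
  Sibling for proof at L1: 668
L3: h(500,674)=(500*31+674)%997=222 [pair 0] -> [222]
  Sibling for proof at L2: 674
Root: 222
Proof path (sibling hashes from leaf to root): [17, 668, 674]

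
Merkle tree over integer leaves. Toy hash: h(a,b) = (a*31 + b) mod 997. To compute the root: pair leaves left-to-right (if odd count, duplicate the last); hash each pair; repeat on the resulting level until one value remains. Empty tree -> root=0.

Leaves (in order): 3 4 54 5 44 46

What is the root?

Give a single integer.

Answer: 956

Derivation:
L0: [3, 4, 54, 5, 44, 46]
L1: h(3,4)=(3*31+4)%997=97 h(54,5)=(54*31+5)%997=682 h(44,46)=(44*31+46)%997=413 -> [97, 682, 413]
L2: h(97,682)=(97*31+682)%997=698 h(413,413)=(413*31+413)%997=255 -> [698, 255]
L3: h(698,255)=(698*31+255)%997=956 -> [956]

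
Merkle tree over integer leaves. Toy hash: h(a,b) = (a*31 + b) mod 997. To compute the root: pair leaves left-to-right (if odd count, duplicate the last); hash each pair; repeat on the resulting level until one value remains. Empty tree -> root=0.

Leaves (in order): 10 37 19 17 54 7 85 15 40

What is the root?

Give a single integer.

Answer: 64

Derivation:
L0: [10, 37, 19, 17, 54, 7, 85, 15, 40]
L1: h(10,37)=(10*31+37)%997=347 h(19,17)=(19*31+17)%997=606 h(54,7)=(54*31+7)%997=684 h(85,15)=(85*31+15)%997=656 h(40,40)=(40*31+40)%997=283 -> [347, 606, 684, 656, 283]
L2: h(347,606)=(347*31+606)%997=396 h(684,656)=(684*31+656)%997=923 h(283,283)=(283*31+283)%997=83 -> [396, 923, 83]
L3: h(396,923)=(396*31+923)%997=238 h(83,83)=(83*31+83)%997=662 -> [238, 662]
L4: h(238,662)=(238*31+662)%997=64 -> [64]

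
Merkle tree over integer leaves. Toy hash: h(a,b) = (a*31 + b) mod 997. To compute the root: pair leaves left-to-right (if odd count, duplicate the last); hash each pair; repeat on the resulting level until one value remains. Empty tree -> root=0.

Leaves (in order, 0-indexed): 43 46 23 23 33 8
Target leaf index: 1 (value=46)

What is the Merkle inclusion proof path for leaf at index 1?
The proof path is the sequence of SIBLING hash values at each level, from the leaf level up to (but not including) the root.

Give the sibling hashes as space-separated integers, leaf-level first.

L0 (leaves): [43, 46, 23, 23, 33, 8], target index=1
L1: h(43,46)=(43*31+46)%997=382 [pair 0] h(23,23)=(23*31+23)%997=736 [pair 1] h(33,8)=(33*31+8)%997=34 [pair 2] -> [382, 736, 34]
  Sibling for proof at L0: 43
L2: h(382,736)=(382*31+736)%997=614 [pair 0] h(34,34)=(34*31+34)%997=91 [pair 1] -> [614, 91]
  Sibling for proof at L1: 736
L3: h(614,91)=(614*31+91)%997=182 [pair 0] -> [182]
  Sibling for proof at L2: 91
Root: 182
Proof path (sibling hashes from leaf to root): [43, 736, 91]

Answer: 43 736 91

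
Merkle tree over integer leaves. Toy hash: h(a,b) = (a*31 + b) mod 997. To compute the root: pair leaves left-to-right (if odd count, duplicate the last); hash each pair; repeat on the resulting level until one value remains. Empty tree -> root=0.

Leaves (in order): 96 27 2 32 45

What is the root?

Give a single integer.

Answer: 706

Derivation:
L0: [96, 27, 2, 32, 45]
L1: h(96,27)=(96*31+27)%997=12 h(2,32)=(2*31+32)%997=94 h(45,45)=(45*31+45)%997=443 -> [12, 94, 443]
L2: h(12,94)=(12*31+94)%997=466 h(443,443)=(443*31+443)%997=218 -> [466, 218]
L3: h(466,218)=(466*31+218)%997=706 -> [706]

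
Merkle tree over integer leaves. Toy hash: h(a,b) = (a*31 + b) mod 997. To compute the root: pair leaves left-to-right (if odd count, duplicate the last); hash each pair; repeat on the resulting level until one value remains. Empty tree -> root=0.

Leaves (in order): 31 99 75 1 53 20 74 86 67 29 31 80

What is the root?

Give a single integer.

L0: [31, 99, 75, 1, 53, 20, 74, 86, 67, 29, 31, 80]
L1: h(31,99)=(31*31+99)%997=63 h(75,1)=(75*31+1)%997=332 h(53,20)=(53*31+20)%997=666 h(74,86)=(74*31+86)%997=386 h(67,29)=(67*31+29)%997=112 h(31,80)=(31*31+80)%997=44 -> [63, 332, 666, 386, 112, 44]
L2: h(63,332)=(63*31+332)%997=291 h(666,386)=(666*31+386)%997=95 h(112,44)=(112*31+44)%997=525 -> [291, 95, 525]
L3: h(291,95)=(291*31+95)%997=143 h(525,525)=(525*31+525)%997=848 -> [143, 848]
L4: h(143,848)=(143*31+848)%997=296 -> [296]

Answer: 296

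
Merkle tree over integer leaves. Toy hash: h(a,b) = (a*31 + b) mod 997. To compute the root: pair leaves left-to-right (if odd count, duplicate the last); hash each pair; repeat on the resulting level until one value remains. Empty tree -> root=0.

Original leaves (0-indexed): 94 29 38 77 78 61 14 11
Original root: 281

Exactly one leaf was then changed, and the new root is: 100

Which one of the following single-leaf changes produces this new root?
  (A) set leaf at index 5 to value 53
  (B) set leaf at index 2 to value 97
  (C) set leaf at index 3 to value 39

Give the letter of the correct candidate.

Original leaves: [94, 29, 38, 77, 78, 61, 14, 11]
Target new root: 100
Try each candidate change and compute the resulting root:
Candidate A: set leaf[5] = 53 -> leaves = [94, 29, 38, 77, 78, 53, 14, 11]
  L0: [94, 29, 38, 77, 78, 53, 14, 11]
  L1: h(94,29)=(94*31+29)%997=949 h(38,77)=(38*31+77)%997=258 h(78,53)=(78*31+53)%997=477 h(14,11)=(14*31+11)%997=445 -> [949, 258, 477, 445]
  L2: h(949,258)=(949*31+258)%997=764 h(477,445)=(477*31+445)%997=277 -> [764, 277]
  L3: h(764,277)=(764*31+277)%997=33 -> [33]
  root = 33 != target 100
Candidate B: set leaf[2] = 97 -> leaves = [94, 29, 97, 77, 78, 61, 14, 11]
  L0: [94, 29, 97, 77, 78, 61, 14, 11]
  L1: h(94,29)=(94*31+29)%997=949 h(97,77)=(97*31+77)%997=93 h(78,61)=(78*31+61)%997=485 h(14,11)=(14*31+11)%997=445 -> [949, 93, 485, 445]
  L2: h(949,93)=(949*31+93)%997=599 h(485,445)=(485*31+445)%997=525 -> [599, 525]
  L3: h(599,525)=(599*31+525)%997=151 -> [151]
  root = 151 != target 100
Candidate C: set leaf[3] = 39 -> leaves = [94, 29, 38, 39, 78, 61, 14, 11]
  L0: [94, 29, 38, 39, 78, 61, 14, 11]
  L1: h(94,29)=(94*31+29)%997=949 h(38,39)=(38*31+39)%997=220 h(78,61)=(78*31+61)%997=485 h(14,11)=(14*31+11)%997=445 -> [949, 220, 485, 445]
  L2: h(949,220)=(949*31+220)%997=726 h(485,445)=(485*31+445)%997=525 -> [726, 525]
  L3: h(726,525)=(726*31+525)%997=100 -> [100]
  root = 100 == target 100  ** MATCH **
Candidate C produces the target root.

Answer: C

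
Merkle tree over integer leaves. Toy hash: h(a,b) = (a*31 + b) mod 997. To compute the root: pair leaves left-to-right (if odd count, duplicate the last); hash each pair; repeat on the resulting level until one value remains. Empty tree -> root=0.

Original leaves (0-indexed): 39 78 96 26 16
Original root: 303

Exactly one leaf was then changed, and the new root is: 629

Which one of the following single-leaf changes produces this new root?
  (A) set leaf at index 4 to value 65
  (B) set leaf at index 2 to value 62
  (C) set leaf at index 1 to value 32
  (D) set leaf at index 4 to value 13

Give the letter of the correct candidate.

Original leaves: [39, 78, 96, 26, 16]
Target new root: 629
Try each candidate change and compute the resulting root:
Candidate A: set leaf[4] = 65 -> leaves = [39, 78, 96, 26, 65]
  L0: [39, 78, 96, 26, 65]
  L1: h(39,78)=(39*31+78)%997=290 h(96,26)=(96*31+26)%997=11 h(65,65)=(65*31+65)%997=86 -> [290, 11, 86]
  L2: h(290,11)=(290*31+11)%997=28 h(86,86)=(86*31+86)%997=758 -> [28, 758]
  L3: h(28,758)=(28*31+758)%997=629 -> [629]
  root = 629 == target 629  ** MATCH **
Candidate B: set leaf[2] = 62 -> leaves = [39, 78, 62, 26, 16]
  L0: [39, 78, 62, 26, 16]
  L1: h(39,78)=(39*31+78)%997=290 h(62,26)=(62*31+26)%997=951 h(16,16)=(16*31+16)%997=512 -> [290, 951, 512]
  L2: h(290,951)=(290*31+951)%997=968 h(512,512)=(512*31+512)%997=432 -> [968, 432]
  L3: h(968,432)=(968*31+432)%997=530 -> [530]
  root = 530 != target 629
Candidate C: set leaf[1] = 32 -> leaves = [39, 32, 96, 26, 16]
  L0: [39, 32, 96, 26, 16]
  L1: h(39,32)=(39*31+32)%997=244 h(96,26)=(96*31+26)%997=11 h(16,16)=(16*31+16)%997=512 -> [244, 11, 512]
  L2: h(244,11)=(244*31+11)%997=596 h(512,512)=(512*31+512)%997=432 -> [596, 432]
  L3: h(596,432)=(596*31+432)%997=962 -> [962]
  root = 962 != target 629
Candidate D: set leaf[4] = 13 -> leaves = [39, 78, 96, 26, 13]
  L0: [39, 78, 96, 26, 13]
  L1: h(39,78)=(39*31+78)%997=290 h(96,26)=(96*31+26)%997=11 h(13,13)=(13*31+13)%997=416 -> [290, 11, 416]
  L2: h(290,11)=(290*31+11)%997=28 h(416,416)=(416*31+416)%997=351 -> [28, 351]
  L3: h(28,351)=(28*31+351)%997=222 -> [222]
  root = 222 != target 629
Candidate A produces the target root.

Answer: A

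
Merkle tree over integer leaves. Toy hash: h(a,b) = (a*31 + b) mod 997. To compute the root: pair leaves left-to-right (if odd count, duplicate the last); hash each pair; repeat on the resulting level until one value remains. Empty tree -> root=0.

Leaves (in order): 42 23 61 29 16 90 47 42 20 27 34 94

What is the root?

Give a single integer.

Answer: 572

Derivation:
L0: [42, 23, 61, 29, 16, 90, 47, 42, 20, 27, 34, 94]
L1: h(42,23)=(42*31+23)%997=328 h(61,29)=(61*31+29)%997=923 h(16,90)=(16*31+90)%997=586 h(47,42)=(47*31+42)%997=502 h(20,27)=(20*31+27)%997=647 h(34,94)=(34*31+94)%997=151 -> [328, 923, 586, 502, 647, 151]
L2: h(328,923)=(328*31+923)%997=124 h(586,502)=(586*31+502)%997=722 h(647,151)=(647*31+151)%997=268 -> [124, 722, 268]
L3: h(124,722)=(124*31+722)%997=578 h(268,268)=(268*31+268)%997=600 -> [578, 600]
L4: h(578,600)=(578*31+600)%997=572 -> [572]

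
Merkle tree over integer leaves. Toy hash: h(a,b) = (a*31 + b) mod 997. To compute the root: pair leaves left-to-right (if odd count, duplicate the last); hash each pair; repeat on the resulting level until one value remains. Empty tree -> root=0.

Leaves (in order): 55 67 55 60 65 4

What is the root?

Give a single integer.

L0: [55, 67, 55, 60, 65, 4]
L1: h(55,67)=(55*31+67)%997=775 h(55,60)=(55*31+60)%997=768 h(65,4)=(65*31+4)%997=25 -> [775, 768, 25]
L2: h(775,768)=(775*31+768)%997=865 h(25,25)=(25*31+25)%997=800 -> [865, 800]
L3: h(865,800)=(865*31+800)%997=696 -> [696]

Answer: 696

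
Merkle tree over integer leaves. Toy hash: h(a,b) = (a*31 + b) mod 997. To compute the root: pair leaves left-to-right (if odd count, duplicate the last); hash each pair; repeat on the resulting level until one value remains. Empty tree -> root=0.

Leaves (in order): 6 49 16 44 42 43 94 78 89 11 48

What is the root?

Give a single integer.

Answer: 325

Derivation:
L0: [6, 49, 16, 44, 42, 43, 94, 78, 89, 11, 48]
L1: h(6,49)=(6*31+49)%997=235 h(16,44)=(16*31+44)%997=540 h(42,43)=(42*31+43)%997=348 h(94,78)=(94*31+78)%997=1 h(89,11)=(89*31+11)%997=776 h(48,48)=(48*31+48)%997=539 -> [235, 540, 348, 1, 776, 539]
L2: h(235,540)=(235*31+540)%997=846 h(348,1)=(348*31+1)%997=819 h(776,539)=(776*31+539)%997=667 -> [846, 819, 667]
L3: h(846,819)=(846*31+819)%997=126 h(667,667)=(667*31+667)%997=407 -> [126, 407]
L4: h(126,407)=(126*31+407)%997=325 -> [325]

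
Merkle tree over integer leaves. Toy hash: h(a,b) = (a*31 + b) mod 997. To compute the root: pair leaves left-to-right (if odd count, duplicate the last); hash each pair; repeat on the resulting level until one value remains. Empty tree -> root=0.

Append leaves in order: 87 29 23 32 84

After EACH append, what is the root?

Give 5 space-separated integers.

After append 87 (leaves=[87]):
  L0: [87]
  root=87
After append 29 (leaves=[87, 29]):
  L0: [87, 29]
  L1: h(87,29)=(87*31+29)%997=732 -> [732]
  root=732
After append 23 (leaves=[87, 29, 23]):
  L0: [87, 29, 23]
  L1: h(87,29)=(87*31+29)%997=732 h(23,23)=(23*31+23)%997=736 -> [732, 736]
  L2: h(732,736)=(732*31+736)%997=497 -> [497]
  root=497
After append 32 (leaves=[87, 29, 23, 32]):
  L0: [87, 29, 23, 32]
  L1: h(87,29)=(87*31+29)%997=732 h(23,32)=(23*31+32)%997=745 -> [732, 745]
  L2: h(732,745)=(732*31+745)%997=506 -> [506]
  root=506
After append 84 (leaves=[87, 29, 23, 32, 84]):
  L0: [87, 29, 23, 32, 84]
  L1: h(87,29)=(87*31+29)%997=732 h(23,32)=(23*31+32)%997=745 h(84,84)=(84*31+84)%997=694 -> [732, 745, 694]
  L2: h(732,745)=(732*31+745)%997=506 h(694,694)=(694*31+694)%997=274 -> [506, 274]
  L3: h(506,274)=(506*31+274)%997=8 -> [8]
  root=8

Answer: 87 732 497 506 8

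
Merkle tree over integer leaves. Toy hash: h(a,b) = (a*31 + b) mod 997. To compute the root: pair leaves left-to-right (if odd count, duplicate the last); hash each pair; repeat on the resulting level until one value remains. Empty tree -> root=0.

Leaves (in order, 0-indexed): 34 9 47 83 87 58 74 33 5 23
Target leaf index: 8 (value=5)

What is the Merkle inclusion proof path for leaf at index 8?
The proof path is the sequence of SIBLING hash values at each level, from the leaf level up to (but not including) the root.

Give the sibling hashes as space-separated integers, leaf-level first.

Answer: 23 178 711 495

Derivation:
L0 (leaves): [34, 9, 47, 83, 87, 58, 74, 33, 5, 23], target index=8
L1: h(34,9)=(34*31+9)%997=66 [pair 0] h(47,83)=(47*31+83)%997=543 [pair 1] h(87,58)=(87*31+58)%997=761 [pair 2] h(74,33)=(74*31+33)%997=333 [pair 3] h(5,23)=(5*31+23)%997=178 [pair 4] -> [66, 543, 761, 333, 178]
  Sibling for proof at L0: 23
L2: h(66,543)=(66*31+543)%997=595 [pair 0] h(761,333)=(761*31+333)%997=993 [pair 1] h(178,178)=(178*31+178)%997=711 [pair 2] -> [595, 993, 711]
  Sibling for proof at L1: 178
L3: h(595,993)=(595*31+993)%997=495 [pair 0] h(711,711)=(711*31+711)%997=818 [pair 1] -> [495, 818]
  Sibling for proof at L2: 711
L4: h(495,818)=(495*31+818)%997=211 [pair 0] -> [211]
  Sibling for proof at L3: 495
Root: 211
Proof path (sibling hashes from leaf to root): [23, 178, 711, 495]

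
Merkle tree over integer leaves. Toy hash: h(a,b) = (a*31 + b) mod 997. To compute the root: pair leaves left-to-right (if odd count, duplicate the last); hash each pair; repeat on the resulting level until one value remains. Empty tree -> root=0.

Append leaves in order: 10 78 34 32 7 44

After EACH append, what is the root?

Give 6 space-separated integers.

After append 10 (leaves=[10]):
  L0: [10]
  root=10
After append 78 (leaves=[10, 78]):
  L0: [10, 78]
  L1: h(10,78)=(10*31+78)%997=388 -> [388]
  root=388
After append 34 (leaves=[10, 78, 34]):
  L0: [10, 78, 34]
  L1: h(10,78)=(10*31+78)%997=388 h(34,34)=(34*31+34)%997=91 -> [388, 91]
  L2: h(388,91)=(388*31+91)%997=155 -> [155]
  root=155
After append 32 (leaves=[10, 78, 34, 32]):
  L0: [10, 78, 34, 32]
  L1: h(10,78)=(10*31+78)%997=388 h(34,32)=(34*31+32)%997=89 -> [388, 89]
  L2: h(388,89)=(388*31+89)%997=153 -> [153]
  root=153
After append 7 (leaves=[10, 78, 34, 32, 7]):
  L0: [10, 78, 34, 32, 7]
  L1: h(10,78)=(10*31+78)%997=388 h(34,32)=(34*31+32)%997=89 h(7,7)=(7*31+7)%997=224 -> [388, 89, 224]
  L2: h(388,89)=(388*31+89)%997=153 h(224,224)=(224*31+224)%997=189 -> [153, 189]
  L3: h(153,189)=(153*31+189)%997=944 -> [944]
  root=944
After append 44 (leaves=[10, 78, 34, 32, 7, 44]):
  L0: [10, 78, 34, 32, 7, 44]
  L1: h(10,78)=(10*31+78)%997=388 h(34,32)=(34*31+32)%997=89 h(7,44)=(7*31+44)%997=261 -> [388, 89, 261]
  L2: h(388,89)=(388*31+89)%997=153 h(261,261)=(261*31+261)%997=376 -> [153, 376]
  L3: h(153,376)=(153*31+376)%997=134 -> [134]
  root=134

Answer: 10 388 155 153 944 134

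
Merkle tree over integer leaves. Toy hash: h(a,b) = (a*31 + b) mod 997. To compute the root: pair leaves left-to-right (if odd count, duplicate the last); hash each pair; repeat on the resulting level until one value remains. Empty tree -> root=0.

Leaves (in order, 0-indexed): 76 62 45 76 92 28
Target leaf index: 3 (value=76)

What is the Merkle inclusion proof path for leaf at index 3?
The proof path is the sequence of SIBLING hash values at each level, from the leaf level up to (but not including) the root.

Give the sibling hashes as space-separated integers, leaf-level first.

Answer: 45 424 436

Derivation:
L0 (leaves): [76, 62, 45, 76, 92, 28], target index=3
L1: h(76,62)=(76*31+62)%997=424 [pair 0] h(45,76)=(45*31+76)%997=474 [pair 1] h(92,28)=(92*31+28)%997=886 [pair 2] -> [424, 474, 886]
  Sibling for proof at L0: 45
L2: h(424,474)=(424*31+474)%997=657 [pair 0] h(886,886)=(886*31+886)%997=436 [pair 1] -> [657, 436]
  Sibling for proof at L1: 424
L3: h(657,436)=(657*31+436)%997=863 [pair 0] -> [863]
  Sibling for proof at L2: 436
Root: 863
Proof path (sibling hashes from leaf to root): [45, 424, 436]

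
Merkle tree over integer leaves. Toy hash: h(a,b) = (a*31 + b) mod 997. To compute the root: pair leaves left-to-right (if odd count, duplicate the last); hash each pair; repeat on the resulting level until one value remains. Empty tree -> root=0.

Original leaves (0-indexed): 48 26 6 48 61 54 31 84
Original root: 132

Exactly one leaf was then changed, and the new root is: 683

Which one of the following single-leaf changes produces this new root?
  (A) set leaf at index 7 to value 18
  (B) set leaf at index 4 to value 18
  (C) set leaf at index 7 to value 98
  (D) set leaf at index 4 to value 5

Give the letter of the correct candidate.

Answer: B

Derivation:
Original leaves: [48, 26, 6, 48, 61, 54, 31, 84]
Target new root: 683
Try each candidate change and compute the resulting root:
Candidate A: set leaf[7] = 18 -> leaves = [48, 26, 6, 48, 61, 54, 31, 18]
  L0: [48, 26, 6, 48, 61, 54, 31, 18]
  L1: h(48,26)=(48*31+26)%997=517 h(6,48)=(6*31+48)%997=234 h(61,54)=(61*31+54)%997=948 h(31,18)=(31*31+18)%997=979 -> [517, 234, 948, 979]
  L2: h(517,234)=(517*31+234)%997=309 h(948,979)=(948*31+979)%997=457 -> [309, 457]
  L3: h(309,457)=(309*31+457)%997=66 -> [66]
  root = 66 != target 683
Candidate B: set leaf[4] = 18 -> leaves = [48, 26, 6, 48, 18, 54, 31, 84]
  L0: [48, 26, 6, 48, 18, 54, 31, 84]
  L1: h(48,26)=(48*31+26)%997=517 h(6,48)=(6*31+48)%997=234 h(18,54)=(18*31+54)%997=612 h(31,84)=(31*31+84)%997=48 -> [517, 234, 612, 48]
  L2: h(517,234)=(517*31+234)%997=309 h(612,48)=(612*31+48)%997=77 -> [309, 77]
  L3: h(309,77)=(309*31+77)%997=683 -> [683]
  root = 683 == target 683  ** MATCH **
Candidate C: set leaf[7] = 98 -> leaves = [48, 26, 6, 48, 61, 54, 31, 98]
  L0: [48, 26, 6, 48, 61, 54, 31, 98]
  L1: h(48,26)=(48*31+26)%997=517 h(6,48)=(6*31+48)%997=234 h(61,54)=(61*31+54)%997=948 h(31,98)=(31*31+98)%997=62 -> [517, 234, 948, 62]
  L2: h(517,234)=(517*31+234)%997=309 h(948,62)=(948*31+62)%997=537 -> [309, 537]
  L3: h(309,537)=(309*31+537)%997=146 -> [146]
  root = 146 != target 683
Candidate D: set leaf[4] = 5 -> leaves = [48, 26, 6, 48, 5, 54, 31, 84]
  L0: [48, 26, 6, 48, 5, 54, 31, 84]
  L1: h(48,26)=(48*31+26)%997=517 h(6,48)=(6*31+48)%997=234 h(5,54)=(5*31+54)%997=209 h(31,84)=(31*31+84)%997=48 -> [517, 234, 209, 48]
  L2: h(517,234)=(517*31+234)%997=309 h(209,48)=(209*31+48)%997=545 -> [309, 545]
  L3: h(309,545)=(309*31+545)%997=154 -> [154]
  root = 154 != target 683
Candidate B produces the target root.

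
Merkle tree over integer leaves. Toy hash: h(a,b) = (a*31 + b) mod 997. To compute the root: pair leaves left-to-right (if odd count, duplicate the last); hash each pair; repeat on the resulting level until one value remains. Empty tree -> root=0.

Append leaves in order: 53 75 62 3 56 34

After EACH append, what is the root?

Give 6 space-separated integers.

After append 53 (leaves=[53]):
  L0: [53]
  root=53
After append 75 (leaves=[53, 75]):
  L0: [53, 75]
  L1: h(53,75)=(53*31+75)%997=721 -> [721]
  root=721
After append 62 (leaves=[53, 75, 62]):
  L0: [53, 75, 62]
  L1: h(53,75)=(53*31+75)%997=721 h(62,62)=(62*31+62)%997=987 -> [721, 987]
  L2: h(721,987)=(721*31+987)%997=407 -> [407]
  root=407
After append 3 (leaves=[53, 75, 62, 3]):
  L0: [53, 75, 62, 3]
  L1: h(53,75)=(53*31+75)%997=721 h(62,3)=(62*31+3)%997=928 -> [721, 928]
  L2: h(721,928)=(721*31+928)%997=348 -> [348]
  root=348
After append 56 (leaves=[53, 75, 62, 3, 56]):
  L0: [53, 75, 62, 3, 56]
  L1: h(53,75)=(53*31+75)%997=721 h(62,3)=(62*31+3)%997=928 h(56,56)=(56*31+56)%997=795 -> [721, 928, 795]
  L2: h(721,928)=(721*31+928)%997=348 h(795,795)=(795*31+795)%997=515 -> [348, 515]
  L3: h(348,515)=(348*31+515)%997=336 -> [336]
  root=336
After append 34 (leaves=[53, 75, 62, 3, 56, 34]):
  L0: [53, 75, 62, 3, 56, 34]
  L1: h(53,75)=(53*31+75)%997=721 h(62,3)=(62*31+3)%997=928 h(56,34)=(56*31+34)%997=773 -> [721, 928, 773]
  L2: h(721,928)=(721*31+928)%997=348 h(773,773)=(773*31+773)%997=808 -> [348, 808]
  L3: h(348,808)=(348*31+808)%997=629 -> [629]
  root=629

Answer: 53 721 407 348 336 629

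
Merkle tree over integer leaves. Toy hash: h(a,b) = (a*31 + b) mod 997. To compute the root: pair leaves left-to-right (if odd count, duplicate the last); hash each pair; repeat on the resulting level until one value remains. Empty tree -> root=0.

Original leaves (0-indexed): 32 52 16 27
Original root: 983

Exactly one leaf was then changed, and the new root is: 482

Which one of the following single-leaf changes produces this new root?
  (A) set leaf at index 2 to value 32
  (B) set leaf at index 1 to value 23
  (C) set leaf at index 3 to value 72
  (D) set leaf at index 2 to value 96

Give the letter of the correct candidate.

Original leaves: [32, 52, 16, 27]
Target new root: 482
Try each candidate change and compute the resulting root:
Candidate A: set leaf[2] = 32 -> leaves = [32, 52, 32, 27]
  L0: [32, 52, 32, 27]
  L1: h(32,52)=(32*31+52)%997=47 h(32,27)=(32*31+27)%997=22 -> [47, 22]
  L2: h(47,22)=(47*31+22)%997=482 -> [482]
  root = 482 == target 482  ** MATCH **
Candidate B: set leaf[1] = 23 -> leaves = [32, 23, 16, 27]
  L0: [32, 23, 16, 27]
  L1: h(32,23)=(32*31+23)%997=18 h(16,27)=(16*31+27)%997=523 -> [18, 523]
  L2: h(18,523)=(18*31+523)%997=84 -> [84]
  root = 84 != target 482
Candidate C: set leaf[3] = 72 -> leaves = [32, 52, 16, 72]
  L0: [32, 52, 16, 72]
  L1: h(32,52)=(32*31+52)%997=47 h(16,72)=(16*31+72)%997=568 -> [47, 568]
  L2: h(47,568)=(47*31+568)%997=31 -> [31]
  root = 31 != target 482
Candidate D: set leaf[2] = 96 -> leaves = [32, 52, 96, 27]
  L0: [32, 52, 96, 27]
  L1: h(32,52)=(32*31+52)%997=47 h(96,27)=(96*31+27)%997=12 -> [47, 12]
  L2: h(47,12)=(47*31+12)%997=472 -> [472]
  root = 472 != target 482
Candidate A produces the target root.

Answer: A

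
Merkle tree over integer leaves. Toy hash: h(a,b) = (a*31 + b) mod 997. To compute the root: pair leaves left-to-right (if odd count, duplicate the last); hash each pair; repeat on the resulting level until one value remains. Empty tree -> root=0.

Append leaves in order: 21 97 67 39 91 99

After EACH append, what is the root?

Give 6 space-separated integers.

Answer: 21 748 407 379 248 504

Derivation:
After append 21 (leaves=[21]):
  L0: [21]
  root=21
After append 97 (leaves=[21, 97]):
  L0: [21, 97]
  L1: h(21,97)=(21*31+97)%997=748 -> [748]
  root=748
After append 67 (leaves=[21, 97, 67]):
  L0: [21, 97, 67]
  L1: h(21,97)=(21*31+97)%997=748 h(67,67)=(67*31+67)%997=150 -> [748, 150]
  L2: h(748,150)=(748*31+150)%997=407 -> [407]
  root=407
After append 39 (leaves=[21, 97, 67, 39]):
  L0: [21, 97, 67, 39]
  L1: h(21,97)=(21*31+97)%997=748 h(67,39)=(67*31+39)%997=122 -> [748, 122]
  L2: h(748,122)=(748*31+122)%997=379 -> [379]
  root=379
After append 91 (leaves=[21, 97, 67, 39, 91]):
  L0: [21, 97, 67, 39, 91]
  L1: h(21,97)=(21*31+97)%997=748 h(67,39)=(67*31+39)%997=122 h(91,91)=(91*31+91)%997=918 -> [748, 122, 918]
  L2: h(748,122)=(748*31+122)%997=379 h(918,918)=(918*31+918)%997=463 -> [379, 463]
  L3: h(379,463)=(379*31+463)%997=248 -> [248]
  root=248
After append 99 (leaves=[21, 97, 67, 39, 91, 99]):
  L0: [21, 97, 67, 39, 91, 99]
  L1: h(21,97)=(21*31+97)%997=748 h(67,39)=(67*31+39)%997=122 h(91,99)=(91*31+99)%997=926 -> [748, 122, 926]
  L2: h(748,122)=(748*31+122)%997=379 h(926,926)=(926*31+926)%997=719 -> [379, 719]
  L3: h(379,719)=(379*31+719)%997=504 -> [504]
  root=504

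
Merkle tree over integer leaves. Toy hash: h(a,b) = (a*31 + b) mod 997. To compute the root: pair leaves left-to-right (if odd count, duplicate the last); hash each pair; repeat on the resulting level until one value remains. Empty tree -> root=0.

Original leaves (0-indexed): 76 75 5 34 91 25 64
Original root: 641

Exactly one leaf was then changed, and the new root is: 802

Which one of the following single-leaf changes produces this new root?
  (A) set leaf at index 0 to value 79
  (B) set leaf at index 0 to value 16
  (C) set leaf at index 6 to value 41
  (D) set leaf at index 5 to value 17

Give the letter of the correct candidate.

Original leaves: [76, 75, 5, 34, 91, 25, 64]
Target new root: 802
Try each candidate change and compute the resulting root:
Candidate A: set leaf[0] = 79 -> leaves = [79, 75, 5, 34, 91, 25, 64]
  L0: [79, 75, 5, 34, 91, 25, 64]
  L1: h(79,75)=(79*31+75)%997=530 h(5,34)=(5*31+34)%997=189 h(91,25)=(91*31+25)%997=852 h(64,64)=(64*31+64)%997=54 -> [530, 189, 852, 54]
  L2: h(530,189)=(530*31+189)%997=667 h(852,54)=(852*31+54)%997=544 -> [667, 544]
  L3: h(667,544)=(667*31+544)%997=284 -> [284]
  root = 284 != target 802
Candidate B: set leaf[0] = 16 -> leaves = [16, 75, 5, 34, 91, 25, 64]
  L0: [16, 75, 5, 34, 91, 25, 64]
  L1: h(16,75)=(16*31+75)%997=571 h(5,34)=(5*31+34)%997=189 h(91,25)=(91*31+25)%997=852 h(64,64)=(64*31+64)%997=54 -> [571, 189, 852, 54]
  L2: h(571,189)=(571*31+189)%997=941 h(852,54)=(852*31+54)%997=544 -> [941, 544]
  L3: h(941,544)=(941*31+544)%997=802 -> [802]
  root = 802 == target 802  ** MATCH **
Candidate C: set leaf[6] = 41 -> leaves = [76, 75, 5, 34, 91, 25, 41]
  L0: [76, 75, 5, 34, 91, 25, 41]
  L1: h(76,75)=(76*31+75)%997=437 h(5,34)=(5*31+34)%997=189 h(91,25)=(91*31+25)%997=852 h(41,41)=(41*31+41)%997=315 -> [437, 189, 852, 315]
  L2: h(437,189)=(437*31+189)%997=775 h(852,315)=(852*31+315)%997=805 -> [775, 805]
  L3: h(775,805)=(775*31+805)%997=902 -> [902]
  root = 902 != target 802
Candidate D: set leaf[5] = 17 -> leaves = [76, 75, 5, 34, 91, 17, 64]
  L0: [76, 75, 5, 34, 91, 17, 64]
  L1: h(76,75)=(76*31+75)%997=437 h(5,34)=(5*31+34)%997=189 h(91,17)=(91*31+17)%997=844 h(64,64)=(64*31+64)%997=54 -> [437, 189, 844, 54]
  L2: h(437,189)=(437*31+189)%997=775 h(844,54)=(844*31+54)%997=296 -> [775, 296]
  L3: h(775,296)=(775*31+296)%997=393 -> [393]
  root = 393 != target 802
Candidate B produces the target root.

Answer: B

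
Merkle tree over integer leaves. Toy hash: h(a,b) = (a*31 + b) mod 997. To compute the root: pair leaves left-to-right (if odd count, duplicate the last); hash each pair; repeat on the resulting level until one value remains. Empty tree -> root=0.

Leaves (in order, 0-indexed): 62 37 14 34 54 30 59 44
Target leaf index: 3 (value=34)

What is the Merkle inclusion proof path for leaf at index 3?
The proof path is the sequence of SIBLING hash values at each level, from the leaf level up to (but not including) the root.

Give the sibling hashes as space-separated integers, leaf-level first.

Answer: 14 962 859

Derivation:
L0 (leaves): [62, 37, 14, 34, 54, 30, 59, 44], target index=3
L1: h(62,37)=(62*31+37)%997=962 [pair 0] h(14,34)=(14*31+34)%997=468 [pair 1] h(54,30)=(54*31+30)%997=707 [pair 2] h(59,44)=(59*31+44)%997=876 [pair 3] -> [962, 468, 707, 876]
  Sibling for proof at L0: 14
L2: h(962,468)=(962*31+468)%997=380 [pair 0] h(707,876)=(707*31+876)%997=859 [pair 1] -> [380, 859]
  Sibling for proof at L1: 962
L3: h(380,859)=(380*31+859)%997=675 [pair 0] -> [675]
  Sibling for proof at L2: 859
Root: 675
Proof path (sibling hashes from leaf to root): [14, 962, 859]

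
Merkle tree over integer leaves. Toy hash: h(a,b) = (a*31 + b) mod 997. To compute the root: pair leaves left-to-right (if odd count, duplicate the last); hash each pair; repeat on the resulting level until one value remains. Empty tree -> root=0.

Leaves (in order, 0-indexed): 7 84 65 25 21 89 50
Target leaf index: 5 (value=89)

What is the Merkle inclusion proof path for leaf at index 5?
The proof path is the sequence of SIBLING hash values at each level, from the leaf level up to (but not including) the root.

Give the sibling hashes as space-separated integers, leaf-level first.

Answer: 21 603 404

Derivation:
L0 (leaves): [7, 84, 65, 25, 21, 89, 50], target index=5
L1: h(7,84)=(7*31+84)%997=301 [pair 0] h(65,25)=(65*31+25)%997=46 [pair 1] h(21,89)=(21*31+89)%997=740 [pair 2] h(50,50)=(50*31+50)%997=603 [pair 3] -> [301, 46, 740, 603]
  Sibling for proof at L0: 21
L2: h(301,46)=(301*31+46)%997=404 [pair 0] h(740,603)=(740*31+603)%997=612 [pair 1] -> [404, 612]
  Sibling for proof at L1: 603
L3: h(404,612)=(404*31+612)%997=175 [pair 0] -> [175]
  Sibling for proof at L2: 404
Root: 175
Proof path (sibling hashes from leaf to root): [21, 603, 404]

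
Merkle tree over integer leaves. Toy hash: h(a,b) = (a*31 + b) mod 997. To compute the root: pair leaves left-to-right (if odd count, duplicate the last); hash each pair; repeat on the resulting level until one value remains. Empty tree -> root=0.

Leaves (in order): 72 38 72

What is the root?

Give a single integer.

L0: [72, 38, 72]
L1: h(72,38)=(72*31+38)%997=276 h(72,72)=(72*31+72)%997=310 -> [276, 310]
L2: h(276,310)=(276*31+310)%997=890 -> [890]

Answer: 890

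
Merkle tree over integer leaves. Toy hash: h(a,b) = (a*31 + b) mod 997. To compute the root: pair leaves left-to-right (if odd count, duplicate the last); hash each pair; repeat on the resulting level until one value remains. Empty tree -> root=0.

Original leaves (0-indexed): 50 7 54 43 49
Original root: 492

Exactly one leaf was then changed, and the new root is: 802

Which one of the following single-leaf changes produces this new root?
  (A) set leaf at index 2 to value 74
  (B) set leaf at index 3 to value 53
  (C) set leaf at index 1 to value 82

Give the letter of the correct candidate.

Answer: B

Derivation:
Original leaves: [50, 7, 54, 43, 49]
Target new root: 802
Try each candidate change and compute the resulting root:
Candidate A: set leaf[2] = 74 -> leaves = [50, 7, 74, 43, 49]
  L0: [50, 7, 74, 43, 49]
  L1: h(50,7)=(50*31+7)%997=560 h(74,43)=(74*31+43)%997=343 h(49,49)=(49*31+49)%997=571 -> [560, 343, 571]
  L2: h(560,343)=(560*31+343)%997=754 h(571,571)=(571*31+571)%997=326 -> [754, 326]
  L3: h(754,326)=(754*31+326)%997=769 -> [769]
  root = 769 != target 802
Candidate B: set leaf[3] = 53 -> leaves = [50, 7, 54, 53, 49]
  L0: [50, 7, 54, 53, 49]
  L1: h(50,7)=(50*31+7)%997=560 h(54,53)=(54*31+53)%997=730 h(49,49)=(49*31+49)%997=571 -> [560, 730, 571]
  L2: h(560,730)=(560*31+730)%997=144 h(571,571)=(571*31+571)%997=326 -> [144, 326]
  L3: h(144,326)=(144*31+326)%997=802 -> [802]
  root = 802 == target 802  ** MATCH **
Candidate C: set leaf[1] = 82 -> leaves = [50, 82, 54, 43, 49]
  L0: [50, 82, 54, 43, 49]
  L1: h(50,82)=(50*31+82)%997=635 h(54,43)=(54*31+43)%997=720 h(49,49)=(49*31+49)%997=571 -> [635, 720, 571]
  L2: h(635,720)=(635*31+720)%997=465 h(571,571)=(571*31+571)%997=326 -> [465, 326]
  L3: h(465,326)=(465*31+326)%997=783 -> [783]
  root = 783 != target 802
Candidate B produces the target root.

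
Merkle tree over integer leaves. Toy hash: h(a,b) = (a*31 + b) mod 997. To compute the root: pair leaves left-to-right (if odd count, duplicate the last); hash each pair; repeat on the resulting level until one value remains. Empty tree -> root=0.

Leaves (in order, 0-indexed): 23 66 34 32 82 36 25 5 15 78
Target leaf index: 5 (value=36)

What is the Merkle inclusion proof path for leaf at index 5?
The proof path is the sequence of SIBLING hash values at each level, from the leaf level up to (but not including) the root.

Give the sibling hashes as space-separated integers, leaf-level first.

L0 (leaves): [23, 66, 34, 32, 82, 36, 25, 5, 15, 78], target index=5
L1: h(23,66)=(23*31+66)%997=779 [pair 0] h(34,32)=(34*31+32)%997=89 [pair 1] h(82,36)=(82*31+36)%997=584 [pair 2] h(25,5)=(25*31+5)%997=780 [pair 3] h(15,78)=(15*31+78)%997=543 [pair 4] -> [779, 89, 584, 780, 543]
  Sibling for proof at L0: 82
L2: h(779,89)=(779*31+89)%997=310 [pair 0] h(584,780)=(584*31+780)%997=938 [pair 1] h(543,543)=(543*31+543)%997=427 [pair 2] -> [310, 938, 427]
  Sibling for proof at L1: 780
L3: h(310,938)=(310*31+938)%997=578 [pair 0] h(427,427)=(427*31+427)%997=703 [pair 1] -> [578, 703]
  Sibling for proof at L2: 310
L4: h(578,703)=(578*31+703)%997=675 [pair 0] -> [675]
  Sibling for proof at L3: 703
Root: 675
Proof path (sibling hashes from leaf to root): [82, 780, 310, 703]

Answer: 82 780 310 703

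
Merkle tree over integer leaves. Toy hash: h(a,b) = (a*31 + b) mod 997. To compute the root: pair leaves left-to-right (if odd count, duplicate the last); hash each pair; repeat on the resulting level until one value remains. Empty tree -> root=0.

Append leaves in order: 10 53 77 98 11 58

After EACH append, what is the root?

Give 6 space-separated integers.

Answer: 10 363 756 777 456 963

Derivation:
After append 10 (leaves=[10]):
  L0: [10]
  root=10
After append 53 (leaves=[10, 53]):
  L0: [10, 53]
  L1: h(10,53)=(10*31+53)%997=363 -> [363]
  root=363
After append 77 (leaves=[10, 53, 77]):
  L0: [10, 53, 77]
  L1: h(10,53)=(10*31+53)%997=363 h(77,77)=(77*31+77)%997=470 -> [363, 470]
  L2: h(363,470)=(363*31+470)%997=756 -> [756]
  root=756
After append 98 (leaves=[10, 53, 77, 98]):
  L0: [10, 53, 77, 98]
  L1: h(10,53)=(10*31+53)%997=363 h(77,98)=(77*31+98)%997=491 -> [363, 491]
  L2: h(363,491)=(363*31+491)%997=777 -> [777]
  root=777
After append 11 (leaves=[10, 53, 77, 98, 11]):
  L0: [10, 53, 77, 98, 11]
  L1: h(10,53)=(10*31+53)%997=363 h(77,98)=(77*31+98)%997=491 h(11,11)=(11*31+11)%997=352 -> [363, 491, 352]
  L2: h(363,491)=(363*31+491)%997=777 h(352,352)=(352*31+352)%997=297 -> [777, 297]
  L3: h(777,297)=(777*31+297)%997=456 -> [456]
  root=456
After append 58 (leaves=[10, 53, 77, 98, 11, 58]):
  L0: [10, 53, 77, 98, 11, 58]
  L1: h(10,53)=(10*31+53)%997=363 h(77,98)=(77*31+98)%997=491 h(11,58)=(11*31+58)%997=399 -> [363, 491, 399]
  L2: h(363,491)=(363*31+491)%997=777 h(399,399)=(399*31+399)%997=804 -> [777, 804]
  L3: h(777,804)=(777*31+804)%997=963 -> [963]
  root=963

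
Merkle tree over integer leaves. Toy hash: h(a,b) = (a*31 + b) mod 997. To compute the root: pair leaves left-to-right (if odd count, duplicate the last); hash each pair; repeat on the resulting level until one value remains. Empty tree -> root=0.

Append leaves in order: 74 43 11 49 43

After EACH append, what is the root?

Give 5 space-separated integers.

After append 74 (leaves=[74]):
  L0: [74]
  root=74
After append 43 (leaves=[74, 43]):
  L0: [74, 43]
  L1: h(74,43)=(74*31+43)%997=343 -> [343]
  root=343
After append 11 (leaves=[74, 43, 11]):
  L0: [74, 43, 11]
  L1: h(74,43)=(74*31+43)%997=343 h(11,11)=(11*31+11)%997=352 -> [343, 352]
  L2: h(343,352)=(343*31+352)%997=18 -> [18]
  root=18
After append 49 (leaves=[74, 43, 11, 49]):
  L0: [74, 43, 11, 49]
  L1: h(74,43)=(74*31+43)%997=343 h(11,49)=(11*31+49)%997=390 -> [343, 390]
  L2: h(343,390)=(343*31+390)%997=56 -> [56]
  root=56
After append 43 (leaves=[74, 43, 11, 49, 43]):
  L0: [74, 43, 11, 49, 43]
  L1: h(74,43)=(74*31+43)%997=343 h(11,49)=(11*31+49)%997=390 h(43,43)=(43*31+43)%997=379 -> [343, 390, 379]
  L2: h(343,390)=(343*31+390)%997=56 h(379,379)=(379*31+379)%997=164 -> [56, 164]
  L3: h(56,164)=(56*31+164)%997=903 -> [903]
  root=903

Answer: 74 343 18 56 903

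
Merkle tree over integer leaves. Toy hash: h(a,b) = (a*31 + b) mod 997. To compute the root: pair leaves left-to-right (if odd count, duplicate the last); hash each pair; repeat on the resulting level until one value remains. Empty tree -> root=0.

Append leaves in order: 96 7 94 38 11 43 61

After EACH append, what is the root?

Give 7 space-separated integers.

Answer: 96 989 766 710 373 400 971

Derivation:
After append 96 (leaves=[96]):
  L0: [96]
  root=96
After append 7 (leaves=[96, 7]):
  L0: [96, 7]
  L1: h(96,7)=(96*31+7)%997=989 -> [989]
  root=989
After append 94 (leaves=[96, 7, 94]):
  L0: [96, 7, 94]
  L1: h(96,7)=(96*31+7)%997=989 h(94,94)=(94*31+94)%997=17 -> [989, 17]
  L2: h(989,17)=(989*31+17)%997=766 -> [766]
  root=766
After append 38 (leaves=[96, 7, 94, 38]):
  L0: [96, 7, 94, 38]
  L1: h(96,7)=(96*31+7)%997=989 h(94,38)=(94*31+38)%997=958 -> [989, 958]
  L2: h(989,958)=(989*31+958)%997=710 -> [710]
  root=710
After append 11 (leaves=[96, 7, 94, 38, 11]):
  L0: [96, 7, 94, 38, 11]
  L1: h(96,7)=(96*31+7)%997=989 h(94,38)=(94*31+38)%997=958 h(11,11)=(11*31+11)%997=352 -> [989, 958, 352]
  L2: h(989,958)=(989*31+958)%997=710 h(352,352)=(352*31+352)%997=297 -> [710, 297]
  L3: h(710,297)=(710*31+297)%997=373 -> [373]
  root=373
After append 43 (leaves=[96, 7, 94, 38, 11, 43]):
  L0: [96, 7, 94, 38, 11, 43]
  L1: h(96,7)=(96*31+7)%997=989 h(94,38)=(94*31+38)%997=958 h(11,43)=(11*31+43)%997=384 -> [989, 958, 384]
  L2: h(989,958)=(989*31+958)%997=710 h(384,384)=(384*31+384)%997=324 -> [710, 324]
  L3: h(710,324)=(710*31+324)%997=400 -> [400]
  root=400
After append 61 (leaves=[96, 7, 94, 38, 11, 43, 61]):
  L0: [96, 7, 94, 38, 11, 43, 61]
  L1: h(96,7)=(96*31+7)%997=989 h(94,38)=(94*31+38)%997=958 h(11,43)=(11*31+43)%997=384 h(61,61)=(61*31+61)%997=955 -> [989, 958, 384, 955]
  L2: h(989,958)=(989*31+958)%997=710 h(384,955)=(384*31+955)%997=895 -> [710, 895]
  L3: h(710,895)=(710*31+895)%997=971 -> [971]
  root=971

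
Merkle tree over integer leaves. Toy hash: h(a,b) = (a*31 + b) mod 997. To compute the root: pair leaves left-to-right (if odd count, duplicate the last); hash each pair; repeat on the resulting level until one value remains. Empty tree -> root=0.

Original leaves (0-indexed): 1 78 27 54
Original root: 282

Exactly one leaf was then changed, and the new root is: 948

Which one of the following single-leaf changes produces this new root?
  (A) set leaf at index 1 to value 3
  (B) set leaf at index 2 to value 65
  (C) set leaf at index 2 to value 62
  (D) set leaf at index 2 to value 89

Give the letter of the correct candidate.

Original leaves: [1, 78, 27, 54]
Target new root: 948
Try each candidate change and compute the resulting root:
Candidate A: set leaf[1] = 3 -> leaves = [1, 3, 27, 54]
  L0: [1, 3, 27, 54]
  L1: h(1,3)=(1*31+3)%997=34 h(27,54)=(27*31+54)%997=891 -> [34, 891]
  L2: h(34,891)=(34*31+891)%997=948 -> [948]
  root = 948 == target 948  ** MATCH **
Candidate B: set leaf[2] = 65 -> leaves = [1, 78, 65, 54]
  L0: [1, 78, 65, 54]
  L1: h(1,78)=(1*31+78)%997=109 h(65,54)=(65*31+54)%997=75 -> [109, 75]
  L2: h(109,75)=(109*31+75)%997=463 -> [463]
  root = 463 != target 948
Candidate C: set leaf[2] = 62 -> leaves = [1, 78, 62, 54]
  L0: [1, 78, 62, 54]
  L1: h(1,78)=(1*31+78)%997=109 h(62,54)=(62*31+54)%997=979 -> [109, 979]
  L2: h(109,979)=(109*31+979)%997=370 -> [370]
  root = 370 != target 948
Candidate D: set leaf[2] = 89 -> leaves = [1, 78, 89, 54]
  L0: [1, 78, 89, 54]
  L1: h(1,78)=(1*31+78)%997=109 h(89,54)=(89*31+54)%997=819 -> [109, 819]
  L2: h(109,819)=(109*31+819)%997=210 -> [210]
  root = 210 != target 948
Candidate A produces the target root.

Answer: A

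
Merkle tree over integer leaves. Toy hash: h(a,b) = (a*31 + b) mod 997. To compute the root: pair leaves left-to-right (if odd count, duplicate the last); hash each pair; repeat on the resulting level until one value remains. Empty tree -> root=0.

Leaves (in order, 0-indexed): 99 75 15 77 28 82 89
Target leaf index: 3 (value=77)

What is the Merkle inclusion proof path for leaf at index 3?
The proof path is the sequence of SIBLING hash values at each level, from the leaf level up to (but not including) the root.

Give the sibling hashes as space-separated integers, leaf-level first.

L0 (leaves): [99, 75, 15, 77, 28, 82, 89], target index=3
L1: h(99,75)=(99*31+75)%997=153 [pair 0] h(15,77)=(15*31+77)%997=542 [pair 1] h(28,82)=(28*31+82)%997=950 [pair 2] h(89,89)=(89*31+89)%997=854 [pair 3] -> [153, 542, 950, 854]
  Sibling for proof at L0: 15
L2: h(153,542)=(153*31+542)%997=300 [pair 0] h(950,854)=(950*31+854)%997=394 [pair 1] -> [300, 394]
  Sibling for proof at L1: 153
L3: h(300,394)=(300*31+394)%997=721 [pair 0] -> [721]
  Sibling for proof at L2: 394
Root: 721
Proof path (sibling hashes from leaf to root): [15, 153, 394]

Answer: 15 153 394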